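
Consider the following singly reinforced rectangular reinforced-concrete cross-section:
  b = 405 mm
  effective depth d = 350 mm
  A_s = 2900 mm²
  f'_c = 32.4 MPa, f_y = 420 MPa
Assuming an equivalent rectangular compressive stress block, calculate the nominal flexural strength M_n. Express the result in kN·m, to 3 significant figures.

M_n ≈ 360 kN·m

T = A_s f_y = 2900 × 420 = 1218000 N = 1218 kN.
From C = T: a = T/(0.85 f'_c b) = 1218000/(0.85 × 32.4 × 405) = 109.20 mm.
M_n = T(d − a/2) = 1218 kN × (350 − 54.6) mm = 359.80 kN·m.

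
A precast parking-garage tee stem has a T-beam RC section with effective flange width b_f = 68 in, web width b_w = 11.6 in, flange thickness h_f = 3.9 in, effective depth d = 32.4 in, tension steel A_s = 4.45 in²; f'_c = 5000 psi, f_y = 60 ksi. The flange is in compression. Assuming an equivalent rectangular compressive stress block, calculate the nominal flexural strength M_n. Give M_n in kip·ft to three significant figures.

Tension: T = A_s f_y = 4.45 × 60 = 267 kips.
Try a within the flange: a = T/(0.85 f'_c b_f) = 267/(0.85 × 5 × 68) = 0.924 in.
Since a = 0.924 ≤ h_f = 3.9 in, the stress block lies entirely in the flange; analyse as a rectangular beam of width b_f.
M_n = T(d − a/2) = 267 × (32.4 − 0.462) = 8527.4 kip·in.
M_n = 8527.4/12 = 710.62 kip·ft.

M_n ≈ 711 kip·ft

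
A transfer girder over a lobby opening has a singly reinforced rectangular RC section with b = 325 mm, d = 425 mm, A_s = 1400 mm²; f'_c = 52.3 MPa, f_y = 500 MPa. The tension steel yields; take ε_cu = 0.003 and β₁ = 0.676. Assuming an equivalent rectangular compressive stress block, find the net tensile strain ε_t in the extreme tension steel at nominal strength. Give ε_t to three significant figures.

a = A_s f_y/(0.85 f'_c b) = 48.45 mm.
β₁ = 0.676, so c = a/β₁ = 48.45/0.676 = 71.67 mm.
From the linear strain diagram with ε_cu = 0.003: ε_t = 0.003 (d − c)/c = 0.003 × (425 − 71.67)/71.67 = 0.0148.
Since ε_t ≥ 0.005, the section is tension-controlled.

ε_t ≈ 0.0148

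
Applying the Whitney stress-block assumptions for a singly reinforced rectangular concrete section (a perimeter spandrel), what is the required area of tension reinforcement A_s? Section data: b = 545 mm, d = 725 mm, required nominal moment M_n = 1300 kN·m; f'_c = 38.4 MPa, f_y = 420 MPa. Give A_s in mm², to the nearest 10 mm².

With M_n = 0.85 f'_c a b (d − a/2), solve the quadratic for a:
a = d − √(d² − 2M_n/(0.85 f'_c b)) = 725 − √(725² − 2 × 1300×10⁶/(0.85 × 38.4 × 545)) = 108.99 mm.
A_s = 0.85 f'_c a b / f_y = 0.85 × 38.4 × 108.99 × 545 / 420 = 4616.2 mm².

A_s ≈ 4620 mm²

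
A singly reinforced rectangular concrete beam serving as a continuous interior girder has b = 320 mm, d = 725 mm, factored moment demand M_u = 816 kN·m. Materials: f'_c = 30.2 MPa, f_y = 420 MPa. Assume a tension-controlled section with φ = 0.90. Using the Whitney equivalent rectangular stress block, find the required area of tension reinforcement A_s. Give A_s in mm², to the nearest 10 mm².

A_s ≈ 3380 mm²

M_n = M_u/φ = 816/0.90 = 906.667 kN·m.
With M_n = 0.85 f'_c a b (d − a/2), solve the quadratic for a:
a = d − √(d² − 2M_n/(0.85 f'_c b)) = 725 − √(725² − 2 × 906.667×10⁶/(0.85 × 30.2 × 320)) = 172.85 mm.
A_s = 0.85 f'_c a b / f_y = 0.85 × 30.2 × 172.85 × 320 / 420 = 3380.6 mm².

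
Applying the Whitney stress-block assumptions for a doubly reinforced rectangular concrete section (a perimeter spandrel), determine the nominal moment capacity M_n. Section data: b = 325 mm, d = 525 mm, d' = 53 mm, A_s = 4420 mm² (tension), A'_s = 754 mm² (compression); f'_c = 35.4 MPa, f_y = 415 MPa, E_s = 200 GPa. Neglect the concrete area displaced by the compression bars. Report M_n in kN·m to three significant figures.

M_n ≈ 828 kN·m

Assume both tension and compression steel yield.
Net tension couple steel: A_s − A'_s = 3666 mm².
a = (A_s − A'_s) f_y / (0.85 f'_c b) = 1521390/(0.85 × 35.4 × 325) = 155.57 mm.
c = a/β₁ = 155.57/0.797 = 195.19 mm; ε'_s = 0.003(c − d')/c = 0.0022 ≥ f_y/E_s = 0.0021, so compression steel does yield.
M_n = (A_s − A'_s) f_y (d − a/2) + A'_s f_y (d − d') = [1521390 × (525 − 77.785) + 312910 × (525 − 53)] × 10⁻⁶ = 680.39 + 147.69 = 828.08 kN·m.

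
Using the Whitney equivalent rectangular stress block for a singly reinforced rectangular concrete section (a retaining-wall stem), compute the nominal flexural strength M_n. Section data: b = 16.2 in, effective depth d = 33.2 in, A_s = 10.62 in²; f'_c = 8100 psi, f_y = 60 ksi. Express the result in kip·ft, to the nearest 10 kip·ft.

M_n ≈ 1610 kip·ft

T = A_s f_y = 10.62 × 60 = 637.2 kips.
a = T/(0.85 f'_c b) = 637.2/(0.85 × 8.1 × 16.2) = 5.713 in.
M_n = T(d − a/2) = 637.2 × (33.2 − 2.8565) = 19334.9 kip·in = 19334.9/12 = 1611.24 kip·ft.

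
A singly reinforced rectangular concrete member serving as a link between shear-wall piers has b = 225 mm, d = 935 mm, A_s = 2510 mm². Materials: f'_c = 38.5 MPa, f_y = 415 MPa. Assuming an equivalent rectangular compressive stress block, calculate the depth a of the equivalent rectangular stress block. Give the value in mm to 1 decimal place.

T = A_s f_y = 2510 × 415 = 1041650 N = 1041.65 kN.
Setting C = 0.85 f'_c a b equal to T: a = 1041650/(0.85 × 38.5 × 225) = 141.5 mm.

a ≈ 141.5 mm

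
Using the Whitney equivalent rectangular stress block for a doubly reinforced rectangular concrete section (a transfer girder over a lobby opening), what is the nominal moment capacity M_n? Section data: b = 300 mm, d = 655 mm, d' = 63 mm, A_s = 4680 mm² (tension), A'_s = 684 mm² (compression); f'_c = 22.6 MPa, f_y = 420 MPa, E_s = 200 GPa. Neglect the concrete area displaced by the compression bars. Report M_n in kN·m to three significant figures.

M_n ≈ 1020 kN·m

Assume both tension and compression steel yield.
Net tension couple steel: A_s − A'_s = 3996 mm².
a = (A_s − A'_s) f_y / (0.85 f'_c b) = 1678320/(0.85 × 22.6 × 300) = 291.22 mm.
c = a/β₁ = 291.22/0.85 = 342.61 mm; ε'_s = 0.003(c − d')/c = 0.0024 ≥ f_y/E_s = 0.0021, so compression steel does yield.
M_n = (A_s − A'_s) f_y (d − a/2) + A'_s f_y (d − d') = [1678320 × (655 − 145.61) + 287280 × (655 − 63)] × 10⁻⁶ = 854.92 + 170.07 = 1024.99 kN·m.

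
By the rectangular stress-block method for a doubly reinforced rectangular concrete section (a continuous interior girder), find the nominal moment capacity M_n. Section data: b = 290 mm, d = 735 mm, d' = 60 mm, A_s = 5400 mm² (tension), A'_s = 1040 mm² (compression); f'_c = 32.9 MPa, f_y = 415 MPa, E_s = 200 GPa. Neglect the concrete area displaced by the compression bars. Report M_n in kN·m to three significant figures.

M_n ≈ 1420 kN·m

Assume both tension and compression steel yield.
Net tension couple steel: A_s − A'_s = 4360 mm².
a = (A_s − A'_s) f_y / (0.85 f'_c b) = 1809400/(0.85 × 32.9 × 290) = 223.11 mm.
c = a/β₁ = 223.11/0.815 = 273.75 mm; ε'_s = 0.003(c − d')/c = 0.0023 ≥ f_y/E_s = 0.0021, so compression steel does yield.
M_n = (A_s − A'_s) f_y (d − a/2) + A'_s f_y (d − d') = [1809400 × (735 − 111.555) + 431600 × (735 − 60)] × 10⁻⁶ = 1128.06 + 291.33 = 1419.39 kN·m.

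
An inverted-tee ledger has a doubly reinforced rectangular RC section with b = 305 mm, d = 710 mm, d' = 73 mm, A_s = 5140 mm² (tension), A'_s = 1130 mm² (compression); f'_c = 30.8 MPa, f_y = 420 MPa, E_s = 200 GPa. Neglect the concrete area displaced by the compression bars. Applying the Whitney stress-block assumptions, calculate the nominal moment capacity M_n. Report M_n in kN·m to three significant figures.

M_n ≈ 1320 kN·m

Assume both tension and compression steel yield.
Net tension couple steel: A_s − A'_s = 4010 mm².
a = (A_s − A'_s) f_y / (0.85 f'_c b) = 1684200/(0.85 × 30.8 × 305) = 210.92 mm.
c = a/β₁ = 210.92/0.83 = 254.12 mm; ε'_s = 0.003(c − d')/c = 0.0021 ≥ f_y/E_s = 0.0021, so compression steel does yield.
M_n = (A_s − A'_s) f_y (d − a/2) + A'_s f_y (d − d') = [1684200 × (710 − 105.46) + 474600 × (710 − 73)] × 10⁻⁶ = 1018.17 + 302.32 = 1320.49 kN·m.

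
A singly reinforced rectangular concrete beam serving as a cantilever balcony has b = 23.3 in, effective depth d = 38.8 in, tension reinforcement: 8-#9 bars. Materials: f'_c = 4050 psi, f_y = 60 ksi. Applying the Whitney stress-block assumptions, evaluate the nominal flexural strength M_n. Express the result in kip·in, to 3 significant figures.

A_s = 8 × 1 = 8 in².
T = A_s f_y = 8 × 60 = 480 kips.
a = T/(0.85 f'_c b) = 480/(0.85 × 4.05 × 23.3) = 5.984 in.
M_n = T(d − a/2) = 480 × (38.8 − 2.992) = 17187.8 kip·in.

M_n ≈ 17200 kip·in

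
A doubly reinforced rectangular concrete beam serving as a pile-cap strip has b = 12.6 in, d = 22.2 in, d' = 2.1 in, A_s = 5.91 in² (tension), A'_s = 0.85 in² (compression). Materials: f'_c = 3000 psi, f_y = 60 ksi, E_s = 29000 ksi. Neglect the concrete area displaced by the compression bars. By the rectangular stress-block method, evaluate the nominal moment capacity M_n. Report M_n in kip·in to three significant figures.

M_n ≈ 6330 kip·in

Assume both steels yield.
a = (A_s − A'_s) f_y/(0.85 f'_c b) = (5.91 − 0.85) × 60/(0.85 × 3 × 12.6) = 9.449 in.
c = a/β₁ = 9.449/0.85 = 11.116 in; ε'_s = 0.003(c − d')/c = 0.0024 ≥ ε_y = 0.0021, so the compression steel yields.
M_n = (A_s − A'_s) f_y (d − a/2) + A'_s f_y (d − d') = 303.6 × (22.2 − 4.7245) + 51 × (22.2 − 2.1) = 5305.6 + 1025.1 = 6330.7 kip·in.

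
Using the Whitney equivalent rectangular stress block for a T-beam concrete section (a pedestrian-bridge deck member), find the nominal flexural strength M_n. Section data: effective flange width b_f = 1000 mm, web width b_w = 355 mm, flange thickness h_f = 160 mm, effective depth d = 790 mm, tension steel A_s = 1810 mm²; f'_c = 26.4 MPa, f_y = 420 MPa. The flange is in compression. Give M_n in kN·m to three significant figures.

M_n ≈ 588 kN·m

Tension: T = A_s f_y = 1810 × 420 = 760200 N.
Try a within the flange: a = T/(0.85 f'_c b_f) = 760200/(0.85 × 26.4 × 1000) = 33.88 mm.
Since a = 33.88 ≤ h_f = 160 mm, the stress block lies entirely in the flange; analyse as a rectangular beam of width b_f.
M_n = T(d − a/2) = 760200 × (790 − 16.94) = 587.68 × 10⁶ N·mm.
M_n = 587.68 kN·m.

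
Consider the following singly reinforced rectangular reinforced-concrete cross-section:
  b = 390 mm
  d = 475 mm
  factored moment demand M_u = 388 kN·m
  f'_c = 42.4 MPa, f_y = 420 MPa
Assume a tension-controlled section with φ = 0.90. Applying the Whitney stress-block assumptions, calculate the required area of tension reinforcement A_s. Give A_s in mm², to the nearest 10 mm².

A_s ≈ 2330 mm²

M_n = M_u/φ = 388/0.90 = 431.111 kN·m.
With M_n = 0.85 f'_c a b (d − a/2), solve the quadratic for a:
a = d − √(d² − 2M_n/(0.85 f'_c b)) = 475 − √(475² − 2 × 431.111×10⁶/(0.85 × 42.4 × 390)) = 69.68 mm.
A_s = 0.85 f'_c a b / f_y = 0.85 × 42.4 × 69.68 × 390 / 420 = 2331.9 mm².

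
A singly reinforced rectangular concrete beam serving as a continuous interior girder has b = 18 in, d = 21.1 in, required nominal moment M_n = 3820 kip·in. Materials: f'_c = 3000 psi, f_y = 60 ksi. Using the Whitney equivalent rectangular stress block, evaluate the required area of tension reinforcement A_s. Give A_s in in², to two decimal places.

A_s ≈ 3.37 in²

From M_n = 0.85 f'_c a b (d − a/2):
a = d − √(d² − 2M_n/(0.85 f'_c b)) = 21.1 − √(21.1² − 2 × 3820/(0.85 × 3 × 18)) = 4.404 in.
A_s = 0.85 f'_c a b / f_y = 0.85 × 3 × 4.404 × 18 / 60 = 3.369 in².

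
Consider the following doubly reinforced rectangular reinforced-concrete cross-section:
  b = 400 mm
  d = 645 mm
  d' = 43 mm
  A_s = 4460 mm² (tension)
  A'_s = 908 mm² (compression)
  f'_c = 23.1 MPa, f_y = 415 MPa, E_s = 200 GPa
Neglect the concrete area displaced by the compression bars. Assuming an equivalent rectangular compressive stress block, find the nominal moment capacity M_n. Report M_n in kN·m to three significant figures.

M_n ≈ 1040 kN·m

Assume both tension and compression steel yield.
Net tension couple steel: A_s − A'_s = 3552 mm².
a = (A_s − A'_s) f_y / (0.85 f'_c b) = 1474080/(0.85 × 23.1 × 400) = 187.69 mm.
c = a/β₁ = 187.69/0.85 = 220.81 mm; ε'_s = 0.003(c − d')/c = 0.0024 ≥ f_y/E_s = 0.0021, so compression steel does yield.
M_n = (A_s − A'_s) f_y (d − a/2) + A'_s f_y (d − d') = [1474080 × (645 − 93.845) + 376820 × (645 − 43)] × 10⁻⁶ = 812.45 + 226.85 = 1039.30 kN·m.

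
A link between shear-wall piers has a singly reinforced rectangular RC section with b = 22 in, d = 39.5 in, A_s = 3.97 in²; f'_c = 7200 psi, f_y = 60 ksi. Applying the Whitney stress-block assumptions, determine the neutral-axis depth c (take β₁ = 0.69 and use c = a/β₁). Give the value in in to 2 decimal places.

c ≈ 2.56 in

T = A_s f_y = 3.97 × 60 = 238.2 kips.
a = T/(0.85 f'_c b) = 238.2/(0.85 × 7.2 × 22) = 1.7692 in.
With β₁ = 0.69, c = a/β₁ = 1.7692/0.69 = 2.56 in.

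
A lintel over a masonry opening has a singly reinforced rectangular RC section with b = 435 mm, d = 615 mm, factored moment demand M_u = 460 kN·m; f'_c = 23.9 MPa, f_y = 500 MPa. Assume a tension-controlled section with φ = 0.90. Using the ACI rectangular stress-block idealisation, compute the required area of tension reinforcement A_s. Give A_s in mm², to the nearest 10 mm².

M_n = M_u/φ = 460/0.90 = 511.111 kN·m.
With M_n = 0.85 f'_c a b (d − a/2), solve the quadratic for a:
a = d − √(d² − 2M_n/(0.85 f'_c b)) = 615 − √(615² − 2 × 511.111×10⁶/(0.85 × 23.9 × 435)) = 102.60 mm.
A_s = 0.85 f'_c a b / f_y = 0.85 × 23.9 × 102.60 × 435 / 500 = 1813.4 mm².

A_s ≈ 1810 mm²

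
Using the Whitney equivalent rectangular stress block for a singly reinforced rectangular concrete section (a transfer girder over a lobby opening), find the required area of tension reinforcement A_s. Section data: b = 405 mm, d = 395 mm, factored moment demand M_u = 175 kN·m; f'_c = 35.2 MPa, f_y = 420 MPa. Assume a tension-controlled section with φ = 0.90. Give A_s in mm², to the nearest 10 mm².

A_s ≈ 1240 mm²

M_n = M_u/φ = 175/0.90 = 194.444 kN·m.
With M_n = 0.85 f'_c a b (d − a/2), solve the quadratic for a:
a = d − √(d² − 2M_n/(0.85 f'_c b)) = 395 − √(395² − 2 × 194.444×10⁶/(0.85 × 35.2 × 405)) = 42.96 mm.
A_s = 0.85 f'_c a b / f_y = 0.85 × 35.2 × 42.96 × 405 / 420 = 1239.5 mm².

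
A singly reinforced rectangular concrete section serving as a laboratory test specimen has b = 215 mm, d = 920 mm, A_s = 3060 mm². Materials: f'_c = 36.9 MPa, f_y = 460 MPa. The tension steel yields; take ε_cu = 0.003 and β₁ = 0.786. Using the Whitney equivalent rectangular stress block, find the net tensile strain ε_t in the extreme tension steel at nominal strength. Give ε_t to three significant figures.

a = A_s f_y/(0.85 f'_c b) = 208.74 mm.
β₁ = 0.786, so c = a/β₁ = 208.74/0.786 = 265.57 mm.
From the linear strain diagram with ε_cu = 0.003: ε_t = 0.003 (d − c)/c = 0.003 × (920 − 265.57)/265.57 = 0.00739.
Since ε_t ≥ 0.005, the section is tension-controlled.

ε_t ≈ 0.00739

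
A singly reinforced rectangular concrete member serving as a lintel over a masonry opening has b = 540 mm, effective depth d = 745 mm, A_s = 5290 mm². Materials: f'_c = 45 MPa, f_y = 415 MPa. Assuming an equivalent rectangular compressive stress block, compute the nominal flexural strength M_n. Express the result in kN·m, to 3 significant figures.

M_n ≈ 1520 kN·m

T = A_s f_y = 5290 × 415 = 2195350 N = 2195.35 kN.
From C = T: a = T/(0.85 f'_c b) = 2195350/(0.85 × 45 × 540) = 106.29 mm.
M_n = T(d − a/2) = 2195.35 kN × (745 − 53.145) mm = 1518.86 kN·m.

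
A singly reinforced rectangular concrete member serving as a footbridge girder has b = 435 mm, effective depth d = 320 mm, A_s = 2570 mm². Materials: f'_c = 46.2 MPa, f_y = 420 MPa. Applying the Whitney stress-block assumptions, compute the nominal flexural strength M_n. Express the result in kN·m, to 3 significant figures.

T = A_s f_y = 2570 × 420 = 1079400 N = 1079.4 kN.
From C = T: a = T/(0.85 f'_c b) = 1079400/(0.85 × 46.2 × 435) = 63.19 mm.
M_n = T(d − a/2) = 1079.4 kN × (320 − 31.595) mm = 311.30 kN·m.

M_n ≈ 311 kN·m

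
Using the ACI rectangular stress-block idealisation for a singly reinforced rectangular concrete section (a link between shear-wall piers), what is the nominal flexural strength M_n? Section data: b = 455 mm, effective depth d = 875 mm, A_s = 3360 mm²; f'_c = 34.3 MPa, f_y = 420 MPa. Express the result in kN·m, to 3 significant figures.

T = A_s f_y = 3360 × 420 = 1411200 N = 1411.2 kN.
From C = T: a = T/(0.85 f'_c b) = 1411200/(0.85 × 34.3 × 455) = 106.38 mm.
M_n = T(d − a/2) = 1411.2 kN × (875 − 53.19) mm = 1159.74 kN·m.

M_n ≈ 1160 kN·m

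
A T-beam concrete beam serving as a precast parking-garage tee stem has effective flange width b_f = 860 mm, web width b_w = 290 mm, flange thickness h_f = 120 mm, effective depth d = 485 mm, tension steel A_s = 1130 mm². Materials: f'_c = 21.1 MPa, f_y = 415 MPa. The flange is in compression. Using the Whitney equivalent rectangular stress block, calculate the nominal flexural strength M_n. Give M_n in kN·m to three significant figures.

Tension: T = A_s f_y = 1130 × 415 = 468950 N.
Try a within the flange: a = T/(0.85 f'_c b_f) = 468950/(0.85 × 21.1 × 860) = 30.40 mm.
Since a = 30.40 ≤ h_f = 120 mm, the stress block lies entirely in the flange; analyse as a rectangular beam of width b_f.
M_n = T(d − a/2) = 468950 × (485 − 15.2) = 220.31 × 10⁶ N·mm.
M_n = 220.31 kN·m.

M_n ≈ 220 kN·m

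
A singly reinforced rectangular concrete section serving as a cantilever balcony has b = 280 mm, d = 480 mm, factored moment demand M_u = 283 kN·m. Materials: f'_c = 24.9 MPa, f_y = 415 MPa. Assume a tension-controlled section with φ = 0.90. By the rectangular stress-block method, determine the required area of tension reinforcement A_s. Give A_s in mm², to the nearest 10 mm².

A_s ≈ 1820 mm²

M_n = M_u/φ = 283/0.90 = 314.444 kN·m.
With M_n = 0.85 f'_c a b (d − a/2), solve the quadratic for a:
a = d − √(d² − 2M_n/(0.85 f'_c b)) = 480 − √(480² − 2 × 314.444×10⁶/(0.85 × 24.9 × 280)) = 127.47 mm.
A_s = 0.85 f'_c a b / f_y = 0.85 × 24.9 × 127.47 × 280 / 415 = 1820.3 mm².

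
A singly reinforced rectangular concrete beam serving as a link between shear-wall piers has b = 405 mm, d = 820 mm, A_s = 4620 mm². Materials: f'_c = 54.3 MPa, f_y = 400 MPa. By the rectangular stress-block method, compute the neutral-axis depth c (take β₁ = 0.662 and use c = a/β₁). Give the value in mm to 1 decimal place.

T = A_s f_y = 4620 × 400 = 1848000 N = 1848 kN.
Setting C = 0.85 f'_c a b equal to T: a = 1848000/(0.85 × 54.3 × 405) = 98.862 mm.
With β₁ = 0.662, c = a/β₁ = 98.862/0.662 = 149.3 mm.

c ≈ 149.3 mm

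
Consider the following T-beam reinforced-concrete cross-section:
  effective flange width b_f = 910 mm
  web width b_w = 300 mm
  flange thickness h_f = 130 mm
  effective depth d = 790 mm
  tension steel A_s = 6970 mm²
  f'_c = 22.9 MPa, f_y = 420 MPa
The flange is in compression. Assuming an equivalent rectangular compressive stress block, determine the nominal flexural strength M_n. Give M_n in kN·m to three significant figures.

M_n ≈ 2050 kN·m

Tension: T = A_s f_y = 6970 × 420 = 2927400 N.
Try a within the flange: a = T/(0.85 f'_c b_f) = 2927400/(0.85 × 22.9 × 910) = 165.27 mm.
a = 165.27 > h_f = 130 mm: the block extends into the web. Split into flange-overhang and web parts.
C_f = 0.85 f'_c (b_f − b_w) h_f = 0.85 × 22.9 × (910 − 300) × 130 = 1543575 N.
Remaining web compression depth: a_w = (T − C_f)/(0.85 f'_c b_w) = (2927400 − 1543575)/(0.85 × 22.9 × 300) = 236.98 mm.
M_n = C_f(d − h_f/2) + (T − C_f)(d − a_w/2) = 1543575 × (790 − 65) + 1383825 × (790 − 118.49) = 1119.09 + 929.25 = 2048.34 × 10⁶ N·mm.
M_n = 2048.34 kN·m.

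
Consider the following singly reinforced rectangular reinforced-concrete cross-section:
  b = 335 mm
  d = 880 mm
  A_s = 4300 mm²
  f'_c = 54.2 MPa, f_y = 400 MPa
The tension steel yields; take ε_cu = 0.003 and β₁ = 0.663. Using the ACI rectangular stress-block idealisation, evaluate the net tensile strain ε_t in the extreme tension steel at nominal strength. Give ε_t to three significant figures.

a = A_s f_y/(0.85 f'_c b) = 111.45 mm.
β₁ = 0.663, so c = a/β₁ = 111.45/0.663 = 168.10 mm.
From the linear strain diagram with ε_cu = 0.003: ε_t = 0.003 (d − c)/c = 0.003 × (880 − 168.10)/168.10 = 0.0127.
Since ε_t ≥ 0.005, the section is tension-controlled.

ε_t ≈ 0.0127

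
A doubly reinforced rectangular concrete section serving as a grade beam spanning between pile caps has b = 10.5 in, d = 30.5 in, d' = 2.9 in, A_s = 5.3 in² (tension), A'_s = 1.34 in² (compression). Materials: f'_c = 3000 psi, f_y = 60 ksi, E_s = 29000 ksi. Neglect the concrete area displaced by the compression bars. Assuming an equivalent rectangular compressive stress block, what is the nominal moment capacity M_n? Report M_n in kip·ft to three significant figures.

Assume both steels yield.
a = (A_s − A'_s) f_y/(0.85 f'_c b) = (5.3 − 1.34) × 60/(0.85 × 3 × 10.5) = 8.874 in.
c = a/β₁ = 8.874/0.85 = 10.440 in; ε'_s = 0.003(c − d')/c = 0.0022 ≥ ε_y = 0.0021, so the compression steel yields.
M_n = (A_s − A'_s) f_y (d − a/2) + A'_s f_y (d − d') = 237.6 × (30.5 − 4.437) + 80.4 × (30.5 − 2.9) = 6192.6 + 2219.0 = 8411.6 kip·in = 8411.6/12 = 700.97 kip·ft.

M_n ≈ 701 kip·ft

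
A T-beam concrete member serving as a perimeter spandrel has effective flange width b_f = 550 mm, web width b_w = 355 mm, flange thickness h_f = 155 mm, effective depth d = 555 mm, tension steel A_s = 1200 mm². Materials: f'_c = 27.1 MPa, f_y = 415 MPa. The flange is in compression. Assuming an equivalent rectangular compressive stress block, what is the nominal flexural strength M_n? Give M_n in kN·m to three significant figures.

Tension: T = A_s f_y = 1200 × 415 = 498000 N.
Try a within the flange: a = T/(0.85 f'_c b_f) = 498000/(0.85 × 27.1 × 550) = 39.31 mm.
Since a = 39.31 ≤ h_f = 155 mm, the stress block lies entirely in the flange; analyse as a rectangular beam of width b_f.
M_n = T(d − a/2) = 498000 × (555 − 19.655) = 266.60 × 10⁶ N·mm.
M_n = 266.60 kN·m.

M_n ≈ 267 kN·m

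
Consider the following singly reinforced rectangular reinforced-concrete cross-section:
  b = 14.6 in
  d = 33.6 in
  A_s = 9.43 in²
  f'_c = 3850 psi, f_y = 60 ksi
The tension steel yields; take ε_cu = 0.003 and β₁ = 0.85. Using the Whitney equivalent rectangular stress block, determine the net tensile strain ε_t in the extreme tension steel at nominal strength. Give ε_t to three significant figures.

a = A_s f_y/(0.85 f'_c b) = 11.842 in.
β₁ = 0.85, so c = a/β₁ = 11.842/0.85 = 13.932 in.
From the linear strain diagram with ε_cu = 0.003: ε_t = 0.003 (d − c)/c = 0.003 × (33.6 − 13.932)/13.932 = 0.00424.
ε_t is between 0.004 and 0.005 — transition zone.

ε_t ≈ 0.00424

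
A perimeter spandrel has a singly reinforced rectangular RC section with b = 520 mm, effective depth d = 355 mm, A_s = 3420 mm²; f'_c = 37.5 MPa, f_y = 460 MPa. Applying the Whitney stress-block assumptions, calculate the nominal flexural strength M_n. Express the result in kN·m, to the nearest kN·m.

T = A_s f_y = 3420 × 460 = 1573200 N = 1573.2 kN.
From C = T: a = T/(0.85 f'_c b) = 1573200/(0.85 × 37.5 × 520) = 94.91 mm.
M_n = T(d − a/2) = 1573.2 kN × (355 − 47.455) mm = 483.83 kN·m.

M_n ≈ 484 kN·m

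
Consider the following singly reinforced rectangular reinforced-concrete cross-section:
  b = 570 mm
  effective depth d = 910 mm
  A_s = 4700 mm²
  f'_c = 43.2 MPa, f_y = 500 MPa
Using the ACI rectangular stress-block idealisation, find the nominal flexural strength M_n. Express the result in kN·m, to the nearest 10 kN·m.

M_n ≈ 2010 kN·m

T = A_s f_y = 4700 × 500 = 2350000 N = 2350 kN.
From C = T: a = T/(0.85 f'_c b) = 2350000/(0.85 × 43.2 × 570) = 112.28 mm.
M_n = T(d − a/2) = 2350 kN × (910 − 56.14) mm = 2006.57 kN·m.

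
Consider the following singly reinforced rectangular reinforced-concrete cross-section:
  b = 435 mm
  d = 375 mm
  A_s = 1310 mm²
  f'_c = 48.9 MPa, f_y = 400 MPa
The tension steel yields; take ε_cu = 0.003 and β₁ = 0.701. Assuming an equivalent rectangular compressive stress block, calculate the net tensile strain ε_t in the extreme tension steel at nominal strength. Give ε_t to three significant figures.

a = A_s f_y/(0.85 f'_c b) = 28.98 mm.
β₁ = 0.701, so c = a/β₁ = 28.98/0.701 = 41.34 mm.
From the linear strain diagram with ε_cu = 0.003: ε_t = 0.003 (d − c)/c = 0.003 × (375 − 41.34)/41.34 = 0.0242.
Since ε_t ≥ 0.005, the section is tension-controlled.

ε_t ≈ 0.0242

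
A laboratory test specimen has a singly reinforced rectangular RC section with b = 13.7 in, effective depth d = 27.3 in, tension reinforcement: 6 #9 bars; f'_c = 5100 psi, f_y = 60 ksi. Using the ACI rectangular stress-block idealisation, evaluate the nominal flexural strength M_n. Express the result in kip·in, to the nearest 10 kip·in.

M_n ≈ 8740 kip·in

A_s = 6 × 1 = 6 in².
T = A_s f_y = 6 × 60 = 360 kips.
a = T/(0.85 f'_c b) = 360/(0.85 × 5.1 × 13.7) = 6.062 in.
M_n = T(d − a/2) = 360 × (27.3 − 3.031) = 8736.8 kip·in.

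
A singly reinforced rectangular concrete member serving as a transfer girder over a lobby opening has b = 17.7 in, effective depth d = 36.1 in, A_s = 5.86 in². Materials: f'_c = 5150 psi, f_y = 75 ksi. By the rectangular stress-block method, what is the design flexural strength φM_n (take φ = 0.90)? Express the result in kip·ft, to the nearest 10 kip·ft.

φM_n ≈ 1100 kip·ft

T = A_s f_y = 5.86 × 75 = 439.5 kips.
a = T/(0.85 f'_c b) = 439.5/(0.85 × 5.15 × 17.7) = 5.672 in.
M_n = T(d − a/2) = 439.5 × (36.1 − 2.836) = 14619.5 kip·in = 14619.5/12 = 1218.29 kip·ft.
φM_n = 0.90 × 1218.29 = 1096.46 kip·ft.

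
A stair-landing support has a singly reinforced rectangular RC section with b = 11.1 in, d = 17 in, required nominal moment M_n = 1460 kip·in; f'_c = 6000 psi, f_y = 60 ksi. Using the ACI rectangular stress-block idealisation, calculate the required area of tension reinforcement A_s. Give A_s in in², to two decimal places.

A_s ≈ 1.50 in²

From M_n = 0.85 f'_c a b (d − a/2):
a = d − √(d² − 2M_n/(0.85 f'_c b)) = 17 − √(17² − 2 × 1460/(0.85 × 6 × 11.1)) = 1.592 in.
A_s = 0.85 f'_c a b / f_y = 0.85 × 6 × 1.592 × 11.1 / 60 = 1.502 in².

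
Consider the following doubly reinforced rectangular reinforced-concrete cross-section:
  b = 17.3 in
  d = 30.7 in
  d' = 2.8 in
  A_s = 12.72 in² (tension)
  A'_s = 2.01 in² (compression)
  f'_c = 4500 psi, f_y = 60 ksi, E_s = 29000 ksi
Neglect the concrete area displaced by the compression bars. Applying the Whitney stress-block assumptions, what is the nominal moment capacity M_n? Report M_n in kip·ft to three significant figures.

Assume both steels yield.
a = (A_s − A'_s) f_y/(0.85 f'_c b) = (12.72 − 2.01) × 60/(0.85 × 4.5 × 17.3) = 9.711 in.
c = a/β₁ = 9.711/0.825 = 11.771 in; ε'_s = 0.003(c − d')/c = 0.0023 ≥ ε_y = 0.0021, so the compression steel yields.
M_n = (A_s − A'_s) f_y (d − a/2) + A'_s f_y (d − d') = 642.6 × (30.7 − 4.8555) + 120.6 × (30.7 − 2.8) = 16607.7 + 3364.7 = 19972.4 kip·in = 19972.4/12 = 1664.37 kip·ft.

M_n ≈ 1660 kip·ft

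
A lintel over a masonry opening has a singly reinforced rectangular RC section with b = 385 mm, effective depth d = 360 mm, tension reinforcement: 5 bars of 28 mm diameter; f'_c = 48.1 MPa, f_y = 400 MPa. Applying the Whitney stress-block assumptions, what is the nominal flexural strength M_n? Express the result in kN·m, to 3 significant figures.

M_n ≈ 395 kN·m

A_s = 5 × 616 = 3080 mm².
T = A_s f_y = 3080 × 400 = 1232000 N = 1232 kN.
From C = T: a = T/(0.85 f'_c b) = 1232000/(0.85 × 48.1 × 385) = 78.27 mm.
M_n = T(d − a/2) = 1232 kN × (360 − 39.135) mm = 395.31 kN·m.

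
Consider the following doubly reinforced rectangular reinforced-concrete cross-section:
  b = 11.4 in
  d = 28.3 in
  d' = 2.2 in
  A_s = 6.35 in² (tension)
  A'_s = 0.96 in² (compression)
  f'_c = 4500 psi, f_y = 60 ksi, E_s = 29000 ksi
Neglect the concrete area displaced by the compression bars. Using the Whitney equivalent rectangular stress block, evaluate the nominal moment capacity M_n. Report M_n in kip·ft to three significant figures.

M_n ≈ 788 kip·ft

Assume both steels yield.
a = (A_s − A'_s) f_y/(0.85 f'_c b) = (6.35 − 0.96) × 60/(0.85 × 4.5 × 11.4) = 7.417 in.
c = a/β₁ = 7.417/0.825 = 8.990 in; ε'_s = 0.003(c − d')/c = 0.0023 ≥ ε_y = 0.0021, so the compression steel yields.
M_n = (A_s − A'_s) f_y (d − a/2) + A'_s f_y (d − d') = 323.4 × (28.3 − 3.7085) + 57.6 × (28.3 − 2.2) = 7952.9 + 1503.4 = 9456.3 kip·in = 9456.3/12 = 788.03 kip·ft.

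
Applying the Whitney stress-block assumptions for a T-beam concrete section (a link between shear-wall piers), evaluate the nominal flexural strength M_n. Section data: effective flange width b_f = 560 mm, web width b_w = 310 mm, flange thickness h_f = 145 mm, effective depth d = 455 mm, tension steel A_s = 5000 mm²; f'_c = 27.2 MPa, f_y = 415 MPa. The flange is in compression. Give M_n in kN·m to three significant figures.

Tension: T = A_s f_y = 5000 × 415 = 2075000 N.
Try a within the flange: a = T/(0.85 f'_c b_f) = 2075000/(0.85 × 27.2 × 560) = 160.27 mm.
a = 160.27 > h_f = 145 mm: the block extends into the web. Split into flange-overhang and web parts.
C_f = 0.85 f'_c (b_f − b_w) h_f = 0.85 × 27.2 × (560 − 310) × 145 = 838100 N.
Remaining web compression depth: a_w = (T − C_f)/(0.85 f'_c b_w) = (2075000 − 838100)/(0.85 × 27.2 × 310) = 172.58 mm.
M_n = C_f(d − h_f/2) + (T − C_f)(d − a_w/2) = 838100 × (455 − 72.5) + 1236900 × (455 − 86.29) = 320.57 + 456.06 = 776.63 × 10⁶ N·mm.
M_n = 776.63 kN·m.

M_n ≈ 777 kN·m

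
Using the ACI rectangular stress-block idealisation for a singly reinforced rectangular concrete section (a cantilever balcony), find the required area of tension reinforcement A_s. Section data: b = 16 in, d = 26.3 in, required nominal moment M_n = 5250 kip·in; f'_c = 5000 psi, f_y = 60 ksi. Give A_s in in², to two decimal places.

A_s ≈ 3.54 in²

From M_n = 0.85 f'_c a b (d − a/2):
a = d − √(d² − 2M_n/(0.85 f'_c b)) = 26.3 − √(26.3² − 2 × 5250/(0.85 × 5 × 16)) = 3.121 in.
A_s = 0.85 f'_c a b / f_y = 0.85 × 5 × 3.121 × 16 / 60 = 3.537 in².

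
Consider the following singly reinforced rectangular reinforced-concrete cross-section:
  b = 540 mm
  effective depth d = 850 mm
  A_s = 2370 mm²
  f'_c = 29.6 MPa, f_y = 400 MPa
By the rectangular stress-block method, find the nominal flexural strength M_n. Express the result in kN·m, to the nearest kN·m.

M_n ≈ 773 kN·m

T = A_s f_y = 2370 × 400 = 948000 N = 948 kN.
From C = T: a = T/(0.85 f'_c b) = 948000/(0.85 × 29.6 × 540) = 69.78 mm.
M_n = T(d − a/2) = 948 kN × (850 − 34.89) mm = 772.72 kN·m.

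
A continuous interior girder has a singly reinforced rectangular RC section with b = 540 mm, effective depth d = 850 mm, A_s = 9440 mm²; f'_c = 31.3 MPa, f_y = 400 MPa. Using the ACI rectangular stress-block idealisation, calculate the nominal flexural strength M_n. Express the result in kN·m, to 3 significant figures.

T = A_s f_y = 9440 × 400 = 3776000 N = 3776 kN.
From C = T: a = T/(0.85 f'_c b) = 3776000/(0.85 × 31.3 × 540) = 262.83 mm.
M_n = T(d − a/2) = 3776 kN × (850 − 131.415) mm = 2713.38 kN·m.

M_n ≈ 2710 kN·m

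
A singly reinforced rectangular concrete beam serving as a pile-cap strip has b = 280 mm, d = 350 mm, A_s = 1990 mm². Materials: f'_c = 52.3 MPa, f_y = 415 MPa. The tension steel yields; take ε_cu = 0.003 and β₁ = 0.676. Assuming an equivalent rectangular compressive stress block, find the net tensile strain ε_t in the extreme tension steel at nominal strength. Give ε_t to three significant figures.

a = A_s f_y/(0.85 f'_c b) = 66.35 mm.
β₁ = 0.676, so c = a/β₁ = 66.35/0.676 = 98.15 mm.
From the linear strain diagram with ε_cu = 0.003: ε_t = 0.003 (d − c)/c = 0.003 × (350 − 98.15)/98.15 = 0.00770.
Since ε_t ≥ 0.005, the section is tension-controlled.

ε_t ≈ 0.00770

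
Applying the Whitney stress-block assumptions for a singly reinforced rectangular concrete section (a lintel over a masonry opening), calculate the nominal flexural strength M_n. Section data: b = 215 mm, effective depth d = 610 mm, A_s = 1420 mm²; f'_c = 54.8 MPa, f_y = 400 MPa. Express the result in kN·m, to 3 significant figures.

M_n ≈ 330 kN·m

T = A_s f_y = 1420 × 400 = 568000 N = 568 kN.
From C = T: a = T/(0.85 f'_c b) = 568000/(0.85 × 54.8 × 215) = 56.72 mm.
M_n = T(d − a/2) = 568 kN × (610 − 28.36) mm = 330.37 kN·m.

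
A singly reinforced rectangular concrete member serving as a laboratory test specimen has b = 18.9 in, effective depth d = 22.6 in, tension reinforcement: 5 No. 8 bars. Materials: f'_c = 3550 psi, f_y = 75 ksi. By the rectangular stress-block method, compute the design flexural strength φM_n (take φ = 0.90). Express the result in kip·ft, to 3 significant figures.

φM_n ≈ 444 kip·ft

A_s = 5 × 0.79 = 3.95 in².
T = A_s f_y = 3.95 × 75 = 296.25 kips.
a = T/(0.85 f'_c b) = 296.25/(0.85 × 3.55 × 18.9) = 5.195 in.
M_n = T(d − a/2) = 296.25 × (22.6 − 2.5975) = 5925.7 kip·in = 5925.7/12 = 493.81 kip·ft.
φM_n = 0.90 × 493.81 = 444.43 kip·ft.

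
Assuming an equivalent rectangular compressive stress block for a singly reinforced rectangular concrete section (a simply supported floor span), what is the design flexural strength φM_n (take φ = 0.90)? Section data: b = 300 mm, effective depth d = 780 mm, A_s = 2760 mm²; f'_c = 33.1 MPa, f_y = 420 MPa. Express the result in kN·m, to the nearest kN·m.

φM_n ≈ 742 kN·m

T = A_s f_y = 2760 × 420 = 1159200 N = 1159.2 kN.
From C = T: a = T/(0.85 f'_c b) = 1159200/(0.85 × 33.1 × 300) = 137.34 mm.
M_n = T(d − a/2) = 1159.2 kN × (780 − 68.67) mm = 824.57 kN·m.
φM_n = 0.90 × 824.57 = 742.11 kN·m.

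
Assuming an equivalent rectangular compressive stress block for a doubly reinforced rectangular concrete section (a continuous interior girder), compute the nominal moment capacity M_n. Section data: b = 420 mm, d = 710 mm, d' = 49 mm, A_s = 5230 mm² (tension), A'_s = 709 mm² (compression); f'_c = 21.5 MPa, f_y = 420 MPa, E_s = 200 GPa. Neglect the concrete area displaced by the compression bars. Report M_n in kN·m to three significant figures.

Assume both tension and compression steel yield.
Net tension couple steel: A_s − A'_s = 4521 mm².
a = (A_s − A'_s) f_y / (0.85 f'_c b) = 1898820/(0.85 × 21.5 × 420) = 247.39 mm.
c = a/β₁ = 247.39/0.85 = 291.05 mm; ε'_s = 0.003(c − d')/c = 0.0025 ≥ f_y/E_s = 0.0021, so compression steel does yield.
M_n = (A_s − A'_s) f_y (d − a/2) + A'_s f_y (d − d') = [1898820 × (710 − 123.695) + 297780 × (710 − 49)] × 10⁻⁶ = 1113.29 + 196.83 = 1310.12 kN·m.

M_n ≈ 1310 kN·m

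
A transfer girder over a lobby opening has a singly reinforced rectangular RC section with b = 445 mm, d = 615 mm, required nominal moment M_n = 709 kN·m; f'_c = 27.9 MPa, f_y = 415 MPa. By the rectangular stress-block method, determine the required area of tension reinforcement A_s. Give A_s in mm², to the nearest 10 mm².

A_s ≈ 3080 mm²

With M_n = 0.85 f'_c a b (d − a/2), solve the quadratic for a:
a = d − √(d² − 2M_n/(0.85 f'_c b)) = 615 − √(615² − 2 × 709×10⁶/(0.85 × 27.9 × 445)) = 121.18 mm.
A_s = 0.85 f'_c a b / f_y = 0.85 × 27.9 × 121.18 × 445 / 415 = 3081.5 mm².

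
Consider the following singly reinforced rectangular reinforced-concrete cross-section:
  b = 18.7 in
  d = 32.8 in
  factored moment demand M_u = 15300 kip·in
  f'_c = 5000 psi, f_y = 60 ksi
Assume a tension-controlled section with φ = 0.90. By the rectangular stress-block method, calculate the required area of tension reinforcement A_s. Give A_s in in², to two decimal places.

A_s ≈ 9.73 in²

M_n = M_u/φ = 15300/0.90 = 17000 kip·in.
From M_n = 0.85 f'_c a b (d − a/2):
a = d − √(d² − 2M_n/(0.85 f'_c b)) = 32.8 − √(32.8² − 2 × 17000/(0.85 × 5 × 18.7)) = 7.344 in.
A_s = 0.85 f'_c a b / f_y = 0.85 × 5 × 7.344 × 18.7 / 60 = 9.728 in².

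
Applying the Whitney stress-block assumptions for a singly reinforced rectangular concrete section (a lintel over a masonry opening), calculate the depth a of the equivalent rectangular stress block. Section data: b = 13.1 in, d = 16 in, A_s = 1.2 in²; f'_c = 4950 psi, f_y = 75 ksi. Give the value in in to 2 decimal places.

a ≈ 1.63 in

T = A_s f_y = 1.2 × 75 = 90 kips.
a = T/(0.85 f'_c b) = 90/(0.85 × 4.95 × 13.1) = 1.63 in.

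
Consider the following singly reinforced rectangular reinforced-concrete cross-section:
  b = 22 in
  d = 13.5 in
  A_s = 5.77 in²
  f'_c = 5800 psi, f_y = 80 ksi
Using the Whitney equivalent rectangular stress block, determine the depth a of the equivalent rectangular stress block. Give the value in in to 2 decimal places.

T = A_s f_y = 5.77 × 80 = 461.6 kips.
a = T/(0.85 f'_c b) = 461.6/(0.85 × 5.8 × 22) = 4.26 in.

a ≈ 4.26 in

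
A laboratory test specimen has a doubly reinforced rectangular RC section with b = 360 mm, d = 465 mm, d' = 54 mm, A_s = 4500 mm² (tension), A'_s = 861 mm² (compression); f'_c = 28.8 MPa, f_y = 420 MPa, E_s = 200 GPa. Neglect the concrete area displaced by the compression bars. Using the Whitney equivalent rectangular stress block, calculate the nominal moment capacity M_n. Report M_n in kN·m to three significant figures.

Assume both tension and compression steel yield.
Net tension couple steel: A_s − A'_s = 3639 mm².
a = (A_s − A'_s) f_y / (0.85 f'_c b) = 1528380/(0.85 × 28.8 × 360) = 173.43 mm.
c = a/β₁ = 173.43/0.844 = 205.49 mm; ε'_s = 0.003(c − d')/c = 0.0022 ≥ f_y/E_s = 0.0021, so compression steel does yield.
M_n = (A_s − A'_s) f_y (d − a/2) + A'_s f_y (d − d') = [1528380 × (465 − 86.715) + 361620 × (465 − 54)] × 10⁻⁶ = 578.16 + 148.63 = 726.79 kN·m.

M_n ≈ 727 kN·m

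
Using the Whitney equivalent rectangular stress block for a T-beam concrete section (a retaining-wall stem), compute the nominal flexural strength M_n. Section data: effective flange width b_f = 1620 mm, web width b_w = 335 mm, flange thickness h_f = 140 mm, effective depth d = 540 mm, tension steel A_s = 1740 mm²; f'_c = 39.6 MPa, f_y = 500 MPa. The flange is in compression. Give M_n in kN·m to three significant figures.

M_n ≈ 463 kN·m

Tension: T = A_s f_y = 1740 × 500 = 870000 N.
Try a within the flange: a = T/(0.85 f'_c b_f) = 870000/(0.85 × 39.6 × 1620) = 15.95 mm.
Since a = 15.95 ≤ h_f = 140 mm, the stress block lies entirely in the flange; analyse as a rectangular beam of width b_f.
M_n = T(d − a/2) = 870000 × (540 − 7.975) = 462.86 × 10⁶ N·mm.
M_n = 462.86 kN·m.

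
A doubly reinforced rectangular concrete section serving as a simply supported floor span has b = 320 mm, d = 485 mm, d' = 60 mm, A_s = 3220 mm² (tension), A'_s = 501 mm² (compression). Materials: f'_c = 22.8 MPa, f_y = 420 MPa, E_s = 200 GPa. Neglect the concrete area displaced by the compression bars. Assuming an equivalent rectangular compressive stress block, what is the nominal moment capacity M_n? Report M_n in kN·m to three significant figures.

M_n ≈ 538 kN·m

Assume both tension and compression steel yield.
Net tension couple steel: A_s − A'_s = 2719 mm².
a = (A_s − A'_s) f_y / (0.85 f'_c b) = 1141980/(0.85 × 22.8 × 320) = 184.14 mm.
c = a/β₁ = 184.14/0.85 = 216.64 mm; ε'_s = 0.003(c − d')/c = 0.0022 ≥ f_y/E_s = 0.0021, so compression steel does yield.
M_n = (A_s − A'_s) f_y (d − a/2) + A'_s f_y (d − d') = [1141980 × (485 − 92.07) + 210420 × (485 − 60)] × 10⁻⁶ = 448.72 + 89.43 = 538.15 kN·m.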